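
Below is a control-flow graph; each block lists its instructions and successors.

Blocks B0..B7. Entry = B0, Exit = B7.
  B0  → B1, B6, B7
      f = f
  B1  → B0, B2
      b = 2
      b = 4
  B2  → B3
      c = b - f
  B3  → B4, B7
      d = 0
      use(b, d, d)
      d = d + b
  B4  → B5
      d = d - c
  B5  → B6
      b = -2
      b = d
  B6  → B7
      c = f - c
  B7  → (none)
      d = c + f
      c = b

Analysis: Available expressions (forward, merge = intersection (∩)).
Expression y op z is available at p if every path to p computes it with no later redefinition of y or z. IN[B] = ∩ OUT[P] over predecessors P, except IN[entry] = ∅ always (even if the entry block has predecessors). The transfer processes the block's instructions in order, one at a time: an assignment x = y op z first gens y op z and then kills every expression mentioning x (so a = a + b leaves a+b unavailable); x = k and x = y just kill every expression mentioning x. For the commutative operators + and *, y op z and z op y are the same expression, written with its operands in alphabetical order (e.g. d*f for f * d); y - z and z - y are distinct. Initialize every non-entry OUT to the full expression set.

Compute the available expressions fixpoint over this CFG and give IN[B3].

Converged values:
  B0: | IN={} | OUT={}
  B1: | IN={} | OUT={}
  B2: | IN={} | OUT={b-f}
  B3: | IN={b-f} | OUT={b-f}
  B4: | IN={b-f} | OUT={b-f}
  B5: | IN={b-f} | OUT={}
  B6: | IN={} | OUT={}
  B7: | IN={} | OUT={}

Merge at B3: IN[B3] = OUT[B2] = {b-f}

Answer: {b-f}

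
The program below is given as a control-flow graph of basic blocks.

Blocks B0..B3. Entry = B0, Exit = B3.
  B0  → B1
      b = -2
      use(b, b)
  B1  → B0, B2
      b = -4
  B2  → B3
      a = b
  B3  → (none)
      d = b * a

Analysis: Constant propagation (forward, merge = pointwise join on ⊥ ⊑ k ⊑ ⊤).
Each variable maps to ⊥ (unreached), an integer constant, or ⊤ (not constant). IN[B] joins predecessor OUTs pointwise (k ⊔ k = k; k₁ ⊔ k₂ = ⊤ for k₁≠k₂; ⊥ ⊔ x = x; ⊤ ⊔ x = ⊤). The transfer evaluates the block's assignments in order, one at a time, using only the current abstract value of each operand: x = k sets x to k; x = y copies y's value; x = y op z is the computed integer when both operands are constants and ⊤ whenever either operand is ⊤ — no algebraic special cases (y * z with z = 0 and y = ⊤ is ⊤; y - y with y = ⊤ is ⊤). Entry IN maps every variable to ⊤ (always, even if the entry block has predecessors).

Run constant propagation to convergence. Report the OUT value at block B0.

Converged values:
  B0:   IN=(all ⊤)   OUT={b:-2; rest ⊤}
  B1:   IN={b:-2; rest ⊤}   OUT={b:-4; rest ⊤}
  B2:   IN={b:-4; rest ⊤}   OUT={a:-4, b:-4; rest ⊤}
  B3:   IN={a:-4, b:-4; rest ⊤}   OUT={a:-4, b:-4, d:16; rest ⊤}

Merge at B0 (entry node, so the boundary value (all ⊤) is joined with the incoming edge(s)): IN[B0] = (all ⊤) ⊔ OUT[B1] = {a: ⊤, b: ⊤, c: ⊤, d: ⊤, e: ⊤, f: ⊤}
Applying B0's transfer function to that IN value gives OUT[B0] (row B0 above).

Answer: {a: ⊤, b: -2, c: ⊤, d: ⊤, e: ⊤, f: ⊤}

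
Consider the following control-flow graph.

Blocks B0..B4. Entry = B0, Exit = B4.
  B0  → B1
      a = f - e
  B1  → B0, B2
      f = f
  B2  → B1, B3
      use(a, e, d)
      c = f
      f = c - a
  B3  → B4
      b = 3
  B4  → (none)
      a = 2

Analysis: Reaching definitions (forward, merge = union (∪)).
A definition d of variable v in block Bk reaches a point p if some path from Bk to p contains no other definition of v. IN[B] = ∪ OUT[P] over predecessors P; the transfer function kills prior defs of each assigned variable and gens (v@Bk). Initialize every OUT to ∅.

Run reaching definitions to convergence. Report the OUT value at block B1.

Fixpoint table:
  B0:  IN={a@B0, c@B2, f@B1}  OUT={a@B0, c@B2, f@B1}
  B1:  IN={a@B0, c@B2, f@B1, f@B2}  OUT={a@B0, c@B2, f@B1}
  B2:  IN={a@B0, c@B2, f@B1}  OUT={a@B0, c@B2, f@B2}
  B3:  IN={a@B0, c@B2, f@B2}  OUT={a@B0, b@B3, c@B2, f@B2}
  B4:  IN={a@B0, b@B3, c@B2, f@B2}  OUT={a@B4, b@B3, c@B2, f@B2}

Merge at B1: IN[B1] = OUT[B0] ⊔ OUT[B2] = {a@B0, c@B2, f@B1, f@B2}
Applying B1's transfer function to that IN value gives OUT[B1] (row B1 above).

Answer: {a@B0, c@B2, f@B1}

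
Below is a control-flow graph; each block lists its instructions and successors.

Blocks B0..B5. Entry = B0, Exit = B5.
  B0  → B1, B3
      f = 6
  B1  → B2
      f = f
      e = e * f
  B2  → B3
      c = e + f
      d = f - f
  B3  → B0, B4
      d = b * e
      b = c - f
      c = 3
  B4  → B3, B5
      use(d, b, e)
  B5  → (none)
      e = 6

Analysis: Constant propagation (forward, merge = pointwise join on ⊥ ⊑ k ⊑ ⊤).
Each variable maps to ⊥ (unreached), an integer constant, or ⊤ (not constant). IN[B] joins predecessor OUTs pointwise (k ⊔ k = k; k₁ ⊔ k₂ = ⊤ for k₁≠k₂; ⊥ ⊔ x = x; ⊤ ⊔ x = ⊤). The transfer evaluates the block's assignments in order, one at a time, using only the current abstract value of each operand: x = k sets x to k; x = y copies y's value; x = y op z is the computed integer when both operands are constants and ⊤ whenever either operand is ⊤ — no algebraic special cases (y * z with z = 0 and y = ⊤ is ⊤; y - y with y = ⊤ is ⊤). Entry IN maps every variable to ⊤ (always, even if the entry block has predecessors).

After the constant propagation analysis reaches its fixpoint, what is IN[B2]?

Answer: {a: ⊤, b: ⊤, c: ⊤, d: ⊤, e: ⊤, f: 6}

Derivation:
Fixpoint table:
  B0: | IN=(all ⊤) | OUT={f:6; rest ⊤}
  B1: | IN={f:6; rest ⊤} | OUT={f:6; rest ⊤}
  B2: | IN={f:6; rest ⊤} | OUT={d:0, f:6; rest ⊤}
  B3: | IN={f:6; rest ⊤} | OUT={c:3, f:6; rest ⊤}
  B4: | IN={c:3, f:6; rest ⊤} | OUT={c:3, f:6; rest ⊤}
  B5: | IN={c:3, f:6; rest ⊤} | OUT={c:3, e:6, f:6; rest ⊤}

Merge at B2: IN[B2] = OUT[B1] = {a: ⊤, b: ⊤, c: ⊤, d: ⊤, e: ⊤, f: 6}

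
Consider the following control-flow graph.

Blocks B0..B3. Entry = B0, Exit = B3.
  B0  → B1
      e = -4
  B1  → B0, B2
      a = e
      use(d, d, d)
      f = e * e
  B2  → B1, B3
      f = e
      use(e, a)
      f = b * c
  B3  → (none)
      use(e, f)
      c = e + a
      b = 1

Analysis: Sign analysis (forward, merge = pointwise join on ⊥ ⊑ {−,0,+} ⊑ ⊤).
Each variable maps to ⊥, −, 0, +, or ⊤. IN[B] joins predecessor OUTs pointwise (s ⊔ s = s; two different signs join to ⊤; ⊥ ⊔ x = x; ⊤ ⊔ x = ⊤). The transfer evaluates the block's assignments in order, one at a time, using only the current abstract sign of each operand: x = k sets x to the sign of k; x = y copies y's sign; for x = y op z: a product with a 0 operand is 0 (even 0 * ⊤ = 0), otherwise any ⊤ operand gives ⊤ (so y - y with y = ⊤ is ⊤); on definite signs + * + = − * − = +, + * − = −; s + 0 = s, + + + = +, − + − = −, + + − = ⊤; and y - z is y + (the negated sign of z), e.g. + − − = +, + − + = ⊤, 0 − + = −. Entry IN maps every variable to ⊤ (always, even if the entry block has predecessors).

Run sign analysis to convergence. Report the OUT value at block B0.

Fixpoint table:
  B0:   IN=(all ⊤)   OUT={e:-; rest ⊤}
  B1:   IN={e:-; rest ⊤}   OUT={a:-, e:-, f:+; rest ⊤}
  B2:   IN={a:-, e:-, f:+; rest ⊤}   OUT={a:-, e:-; rest ⊤}
  B3:   IN={a:-, e:-; rest ⊤}   OUT={a:-, b:+, c:-, e:-; rest ⊤}

Merge at B0 (entry node, so the boundary value (all ⊤) is joined with the incoming edge(s)): IN[B0] = (all ⊤) ⊔ OUT[B1] = {a: ⊤, b: ⊤, c: ⊤, d: ⊤, e: ⊤, f: ⊤}
Applying B0's transfer function to that IN value gives OUT[B0] (row B0 above).

Answer: {a: ⊤, b: ⊤, c: ⊤, d: ⊤, e: -, f: ⊤}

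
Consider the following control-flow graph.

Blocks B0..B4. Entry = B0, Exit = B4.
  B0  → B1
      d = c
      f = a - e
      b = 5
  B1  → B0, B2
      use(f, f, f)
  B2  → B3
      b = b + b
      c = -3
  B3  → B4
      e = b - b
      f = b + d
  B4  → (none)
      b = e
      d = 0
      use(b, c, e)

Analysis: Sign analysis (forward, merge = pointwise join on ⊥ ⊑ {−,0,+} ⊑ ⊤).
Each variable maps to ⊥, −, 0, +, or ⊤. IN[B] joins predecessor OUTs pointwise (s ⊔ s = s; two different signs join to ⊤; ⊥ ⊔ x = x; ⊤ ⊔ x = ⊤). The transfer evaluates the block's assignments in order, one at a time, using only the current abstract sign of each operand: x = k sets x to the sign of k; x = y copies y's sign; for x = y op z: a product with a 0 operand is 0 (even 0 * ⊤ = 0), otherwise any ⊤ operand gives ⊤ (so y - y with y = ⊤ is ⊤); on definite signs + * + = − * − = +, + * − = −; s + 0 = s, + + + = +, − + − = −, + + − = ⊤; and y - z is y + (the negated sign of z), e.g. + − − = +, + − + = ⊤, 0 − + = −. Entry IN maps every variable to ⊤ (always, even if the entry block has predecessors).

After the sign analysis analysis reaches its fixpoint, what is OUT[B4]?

Converged values:
  B0: | IN=(all ⊤) | OUT={b:+; rest ⊤}
  B1: | IN={b:+; rest ⊤} | OUT={b:+; rest ⊤}
  B2: | IN={b:+; rest ⊤} | OUT={b:+, c:-; rest ⊤}
  B3: | IN={b:+, c:-; rest ⊤} | OUT={b:+, c:-; rest ⊤}
  B4: | IN={b:+, c:-; rest ⊤} | OUT={c:-, d:0; rest ⊤}

Merge at B4: IN[B4] = OUT[B3] = {a: ⊤, b: +, c: -, d: ⊤, e: ⊤, f: ⊤}
Applying B4's transfer function to that IN value gives OUT[B4] (row B4 above).

Answer: {a: ⊤, b: ⊤, c: -, d: 0, e: ⊤, f: ⊤}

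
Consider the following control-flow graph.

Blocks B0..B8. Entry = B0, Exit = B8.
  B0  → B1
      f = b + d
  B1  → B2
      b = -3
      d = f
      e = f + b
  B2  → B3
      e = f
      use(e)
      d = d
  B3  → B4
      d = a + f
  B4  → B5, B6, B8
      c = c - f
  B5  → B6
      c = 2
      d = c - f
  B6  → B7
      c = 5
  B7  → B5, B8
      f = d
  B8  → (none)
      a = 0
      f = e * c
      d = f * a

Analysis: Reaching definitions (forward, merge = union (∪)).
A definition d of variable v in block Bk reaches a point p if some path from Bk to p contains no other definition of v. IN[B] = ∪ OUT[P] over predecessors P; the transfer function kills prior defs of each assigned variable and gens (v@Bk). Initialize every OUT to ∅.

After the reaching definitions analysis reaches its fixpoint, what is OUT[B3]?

Answer: {b@B1, d@B3, e@B2, f@B0}

Working:
Fixpoint table:
  B0: | IN={} | OUT={f@B0}
  B1: | IN={f@B0} | OUT={b@B1, d@B1, e@B1, f@B0}
  B2: | IN={b@B1, d@B1, e@B1, f@B0} | OUT={b@B1, d@B2, e@B2, f@B0}
  B3: | IN={b@B1, d@B2, e@B2, f@B0} | OUT={b@B1, d@B3, e@B2, f@B0}
  B4: | IN={b@B1, d@B3, e@B2, f@B0} | OUT={b@B1, c@B4, d@B3, e@B2, f@B0}
  B5: | IN={b@B1, c@B4, c@B6, d@B3, d@B5, e@B2, f@B0, f@B7} | OUT={b@B1, c@B5, d@B5, e@B2, f@B0, f@B7}
  B6: | IN={b@B1, c@B4, c@B5, d@B3, d@B5, e@B2, f@B0, f@B7} | OUT={b@B1, c@B6, d@B3, d@B5, e@B2, f@B0, f@B7}
  B7: | IN={b@B1, c@B6, d@B3, d@B5, e@B2, f@B0, f@B7} | OUT={b@B1, c@B6, d@B3, d@B5, e@B2, f@B7}
  B8: | IN={b@B1, c@B4, c@B6, d@B3, d@B5, e@B2, f@B0, f@B7} | OUT={a@B8, b@B1, c@B4, c@B6, d@B8, e@B2, f@B8}

Merge at B3: IN[B3] = OUT[B2] = {b@B1, d@B2, e@B2, f@B0}
Applying B3's transfer function to that IN value gives OUT[B3] (row B3 above).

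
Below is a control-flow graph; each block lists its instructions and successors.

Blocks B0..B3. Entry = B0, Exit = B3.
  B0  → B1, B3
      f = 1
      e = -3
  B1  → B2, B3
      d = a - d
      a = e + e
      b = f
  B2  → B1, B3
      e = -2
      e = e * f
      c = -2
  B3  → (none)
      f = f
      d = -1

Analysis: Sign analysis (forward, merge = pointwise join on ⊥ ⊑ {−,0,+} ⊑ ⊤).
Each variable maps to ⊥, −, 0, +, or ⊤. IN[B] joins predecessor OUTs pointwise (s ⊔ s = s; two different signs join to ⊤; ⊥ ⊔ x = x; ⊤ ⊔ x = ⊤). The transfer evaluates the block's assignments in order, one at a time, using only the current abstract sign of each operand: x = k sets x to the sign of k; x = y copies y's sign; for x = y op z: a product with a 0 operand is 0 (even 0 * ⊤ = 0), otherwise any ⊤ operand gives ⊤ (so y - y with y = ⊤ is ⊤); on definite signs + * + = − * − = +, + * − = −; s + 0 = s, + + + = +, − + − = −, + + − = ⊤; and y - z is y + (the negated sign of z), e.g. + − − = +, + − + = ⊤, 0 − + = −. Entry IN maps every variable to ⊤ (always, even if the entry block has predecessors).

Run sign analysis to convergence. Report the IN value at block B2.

Per-block solution:
  B0:  IN=(all ⊤)  OUT={e:-, f:+; rest ⊤}
  B1:  IN={e:-, f:+; rest ⊤}  OUT={a:-, b:+, e:-, f:+; rest ⊤}
  B2:  IN={a:-, b:+, e:-, f:+; rest ⊤}  OUT={a:-, b:+, c:-, e:-, f:+; rest ⊤}
  B3:  IN={e:-, f:+; rest ⊤}  OUT={d:-, e:-, f:+; rest ⊤}

Merge at B2: IN[B2] = OUT[B1] = {a: -, b: +, c: ⊤, d: ⊤, e: -, f: +}

Answer: {a: -, b: +, c: ⊤, d: ⊤, e: -, f: +}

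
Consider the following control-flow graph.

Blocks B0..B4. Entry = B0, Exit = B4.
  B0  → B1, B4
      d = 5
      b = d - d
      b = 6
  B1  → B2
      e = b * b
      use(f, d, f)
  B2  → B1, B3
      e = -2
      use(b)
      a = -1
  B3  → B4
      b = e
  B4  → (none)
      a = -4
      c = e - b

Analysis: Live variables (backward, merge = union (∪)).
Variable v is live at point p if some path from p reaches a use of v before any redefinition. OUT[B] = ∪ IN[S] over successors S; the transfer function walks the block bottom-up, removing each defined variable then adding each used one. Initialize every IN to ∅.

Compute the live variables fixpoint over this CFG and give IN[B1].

Per-block solution:
  B0:   IN={e, f}   OUT={b, d, e, f}
  B1:   IN={b, d, f}   OUT={b, d, f}
  B2:   IN={b, d, f}   OUT={b, d, e, f}
  B3:   IN={e}   OUT={b, e}
  B4:   IN={b, e}   OUT={}

Merge at B1: OUT[B1] = IN[B2] = {b, d, f}
Applying B1's transfer function to that OUT value gives IN[B1] (row B1 above).

Answer: {b, d, f}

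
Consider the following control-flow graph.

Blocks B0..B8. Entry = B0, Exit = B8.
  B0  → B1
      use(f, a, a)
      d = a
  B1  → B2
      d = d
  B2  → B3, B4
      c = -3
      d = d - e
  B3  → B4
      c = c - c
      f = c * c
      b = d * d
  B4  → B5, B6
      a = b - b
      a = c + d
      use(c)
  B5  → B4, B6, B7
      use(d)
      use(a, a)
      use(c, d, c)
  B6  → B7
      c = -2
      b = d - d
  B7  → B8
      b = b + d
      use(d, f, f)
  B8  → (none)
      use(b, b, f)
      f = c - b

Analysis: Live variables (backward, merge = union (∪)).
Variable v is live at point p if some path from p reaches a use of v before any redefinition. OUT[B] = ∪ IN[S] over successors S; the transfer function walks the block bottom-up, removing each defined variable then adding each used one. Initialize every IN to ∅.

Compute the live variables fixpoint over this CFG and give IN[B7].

Answer: {b, c, d, f}

Working:
Per-block solution:
  B0: | IN={a, b, e, f} | OUT={b, d, e, f}
  B1: | IN={b, d, e, f} | OUT={b, d, e, f}
  B2: | IN={b, d, e, f} | OUT={b, c, d, f}
  B3: | IN={c, d} | OUT={b, c, d, f}
  B4: | IN={b, c, d, f} | OUT={a, b, c, d, f}
  B5: | IN={a, b, c, d, f} | OUT={b, c, d, f}
  B6: | IN={d, f} | OUT={b, c, d, f}
  B7: | IN={b, c, d, f} | OUT={b, c, f}
  B8: | IN={b, c, f} | OUT={}

Merge at B7: OUT[B7] = IN[B8] = {b, c, f}
Applying B7's transfer function to that OUT value gives IN[B7] (row B7 above).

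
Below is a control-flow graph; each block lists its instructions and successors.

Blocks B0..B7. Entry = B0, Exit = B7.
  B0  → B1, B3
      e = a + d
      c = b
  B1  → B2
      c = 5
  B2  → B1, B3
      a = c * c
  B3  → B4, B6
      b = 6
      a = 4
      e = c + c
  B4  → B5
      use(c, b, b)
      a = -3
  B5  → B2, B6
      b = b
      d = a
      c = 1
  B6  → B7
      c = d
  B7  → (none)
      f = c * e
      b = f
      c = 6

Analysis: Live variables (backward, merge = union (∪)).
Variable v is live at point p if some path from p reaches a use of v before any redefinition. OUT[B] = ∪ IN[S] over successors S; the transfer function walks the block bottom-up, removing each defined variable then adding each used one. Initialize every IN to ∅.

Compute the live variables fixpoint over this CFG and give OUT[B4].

Converged values:
  B0: | IN={a, b, d} | OUT={c, d}
  B1: | IN={d} | OUT={c, d}
  B2: | IN={c, d} | OUT={c, d}
  B3: | IN={c, d} | OUT={b, c, d, e}
  B4: | IN={b, c, e} | OUT={a, b, e}
  B5: | IN={a, b, e} | OUT={c, d, e}
  B6: | IN={d, e} | OUT={c, e}
  B7: | IN={c, e} | OUT={}

Merge at B4: OUT[B4] = IN[B5] = {a, b, e}

Answer: {a, b, e}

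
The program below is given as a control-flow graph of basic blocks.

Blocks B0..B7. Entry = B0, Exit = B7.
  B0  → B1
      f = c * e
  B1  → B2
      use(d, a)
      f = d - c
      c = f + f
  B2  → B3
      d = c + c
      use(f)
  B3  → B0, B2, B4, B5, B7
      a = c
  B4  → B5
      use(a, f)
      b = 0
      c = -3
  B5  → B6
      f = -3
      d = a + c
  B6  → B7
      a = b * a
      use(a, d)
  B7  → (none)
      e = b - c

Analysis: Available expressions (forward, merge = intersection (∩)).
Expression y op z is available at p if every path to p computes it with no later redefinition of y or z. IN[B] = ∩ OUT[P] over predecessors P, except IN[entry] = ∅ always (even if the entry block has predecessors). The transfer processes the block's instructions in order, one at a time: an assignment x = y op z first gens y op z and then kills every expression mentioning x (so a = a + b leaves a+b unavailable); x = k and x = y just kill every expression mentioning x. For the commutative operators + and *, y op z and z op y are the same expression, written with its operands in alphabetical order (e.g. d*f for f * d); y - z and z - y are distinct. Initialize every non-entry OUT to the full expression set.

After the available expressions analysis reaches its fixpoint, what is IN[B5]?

Answer: {f+f}

Trace:
Per-block solution:
  B0:   IN={}   OUT={c*e}
  B1:   IN={c*e}   OUT={f+f}
  B2:   IN={f+f}   OUT={c+c, f+f}
  B3:   IN={c+c, f+f}   OUT={c+c, f+f}
  B4:   IN={c+c, f+f}   OUT={f+f}
  B5:   IN={f+f}   OUT={a+c}
  B6:   IN={a+c}   OUT={}
  B7:   IN={}   OUT={b-c}

Merge at B5: IN[B5] = OUT[B3] ∩ OUT[B4] = {f+f}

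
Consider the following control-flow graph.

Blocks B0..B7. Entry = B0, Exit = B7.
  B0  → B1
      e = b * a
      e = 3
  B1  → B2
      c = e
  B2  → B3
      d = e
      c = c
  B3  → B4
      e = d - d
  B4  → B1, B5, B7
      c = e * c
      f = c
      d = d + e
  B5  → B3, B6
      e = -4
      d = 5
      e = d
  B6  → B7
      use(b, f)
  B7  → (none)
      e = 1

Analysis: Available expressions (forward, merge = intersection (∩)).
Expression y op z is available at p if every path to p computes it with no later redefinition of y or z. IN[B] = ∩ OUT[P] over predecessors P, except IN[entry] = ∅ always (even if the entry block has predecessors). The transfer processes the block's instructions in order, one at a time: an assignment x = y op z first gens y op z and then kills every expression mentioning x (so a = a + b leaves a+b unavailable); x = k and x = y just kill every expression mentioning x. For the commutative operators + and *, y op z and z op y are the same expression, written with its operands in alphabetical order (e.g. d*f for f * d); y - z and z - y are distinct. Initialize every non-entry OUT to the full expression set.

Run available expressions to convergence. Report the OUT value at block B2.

Per-block solution:
  B0:   IN={}   OUT={a*b}
  B1:   IN={a*b}   OUT={a*b}
  B2:   IN={a*b}   OUT={a*b}
  B3:   IN={a*b}   OUT={a*b, d-d}
  B4:   IN={a*b, d-d}   OUT={a*b}
  B5:   IN={a*b}   OUT={a*b}
  B6:   IN={a*b}   OUT={a*b}
  B7:   IN={a*b}   OUT={a*b}

Merge at B2: IN[B2] = OUT[B1] = {a*b}
Applying B2's transfer function to that IN value gives OUT[B2] (row B2 above).

Answer: {a*b}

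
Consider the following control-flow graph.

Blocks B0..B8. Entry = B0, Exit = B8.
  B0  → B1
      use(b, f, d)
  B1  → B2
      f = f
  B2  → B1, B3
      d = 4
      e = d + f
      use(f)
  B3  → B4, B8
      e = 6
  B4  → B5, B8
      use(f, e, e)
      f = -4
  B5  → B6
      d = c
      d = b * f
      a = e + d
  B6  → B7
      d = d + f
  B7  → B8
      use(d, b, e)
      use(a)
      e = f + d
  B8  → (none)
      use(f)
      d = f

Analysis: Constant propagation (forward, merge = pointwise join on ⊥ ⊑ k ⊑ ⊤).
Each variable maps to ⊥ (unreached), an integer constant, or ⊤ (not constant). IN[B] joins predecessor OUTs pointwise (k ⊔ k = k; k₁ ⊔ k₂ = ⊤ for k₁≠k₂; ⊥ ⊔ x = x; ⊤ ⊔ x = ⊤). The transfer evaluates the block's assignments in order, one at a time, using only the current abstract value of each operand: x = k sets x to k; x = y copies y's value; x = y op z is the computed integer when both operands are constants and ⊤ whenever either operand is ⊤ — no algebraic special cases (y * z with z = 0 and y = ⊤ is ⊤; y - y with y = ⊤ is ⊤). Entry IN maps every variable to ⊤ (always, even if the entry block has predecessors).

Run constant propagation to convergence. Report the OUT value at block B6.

Answer: {a: ⊤, b: ⊤, c: ⊤, d: ⊤, e: 6, f: -4}

Derivation:
Converged values:
  B0:  IN=(all ⊤)  OUT=(all ⊤)
  B1:  IN=(all ⊤)  OUT=(all ⊤)
  B2:  IN=(all ⊤)  OUT={d:4; rest ⊤}
  B3:  IN={d:4; rest ⊤}  OUT={d:4, e:6; rest ⊤}
  B4:  IN={d:4, e:6; rest ⊤}  OUT={d:4, e:6, f:-4; rest ⊤}
  B5:  IN={d:4, e:6, f:-4; rest ⊤}  OUT={e:6, f:-4; rest ⊤}
  B6:  IN={e:6, f:-4; rest ⊤}  OUT={e:6, f:-4; rest ⊤}
  B7:  IN={e:6, f:-4; rest ⊤}  OUT={f:-4; rest ⊤}
  B8:  IN=(all ⊤)  OUT=(all ⊤)

Merge at B6: IN[B6] = OUT[B5] = {a: ⊤, b: ⊤, c: ⊤, d: ⊤, e: 6, f: -4}
Applying B6's transfer function to that IN value gives OUT[B6] (row B6 above).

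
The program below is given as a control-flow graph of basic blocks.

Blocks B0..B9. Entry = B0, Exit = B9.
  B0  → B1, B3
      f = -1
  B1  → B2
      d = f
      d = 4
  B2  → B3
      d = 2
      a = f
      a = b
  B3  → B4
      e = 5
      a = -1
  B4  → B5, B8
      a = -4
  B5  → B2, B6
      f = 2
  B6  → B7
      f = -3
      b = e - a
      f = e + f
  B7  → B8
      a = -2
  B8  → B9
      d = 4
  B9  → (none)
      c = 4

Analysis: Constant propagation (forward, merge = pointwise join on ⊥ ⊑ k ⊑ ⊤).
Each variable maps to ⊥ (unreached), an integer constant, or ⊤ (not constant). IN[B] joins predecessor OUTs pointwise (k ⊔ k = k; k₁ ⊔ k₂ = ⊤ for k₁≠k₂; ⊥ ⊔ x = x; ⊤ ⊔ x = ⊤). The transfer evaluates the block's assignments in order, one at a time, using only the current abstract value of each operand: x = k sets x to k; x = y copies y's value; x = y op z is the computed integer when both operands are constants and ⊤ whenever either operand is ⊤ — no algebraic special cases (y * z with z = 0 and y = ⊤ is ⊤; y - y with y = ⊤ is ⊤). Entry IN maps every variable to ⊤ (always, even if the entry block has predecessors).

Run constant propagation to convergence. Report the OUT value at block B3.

Answer: {a: -1, b: ⊤, c: ⊤, d: ⊤, e: 5, f: ⊤}

Derivation:
Per-block solution:
  B0: | IN=(all ⊤) | OUT={f:-1; rest ⊤}
  B1: | IN={f:-1; rest ⊤} | OUT={d:4, f:-1; rest ⊤}
  B2: | IN=(all ⊤) | OUT={d:2; rest ⊤}
  B3: | IN=(all ⊤) | OUT={a:-1, e:5; rest ⊤}
  B4: | IN={a:-1, e:5; rest ⊤} | OUT={a:-4, e:5; rest ⊤}
  B5: | IN={a:-4, e:5; rest ⊤} | OUT={a:-4, e:5, f:2; rest ⊤}
  B6: | IN={a:-4, e:5, f:2; rest ⊤} | OUT={a:-4, b:9, e:5, f:2; rest ⊤}
  B7: | IN={a:-4, b:9, e:5, f:2; rest ⊤} | OUT={a:-2, b:9, e:5, f:2; rest ⊤}
  B8: | IN={e:5; rest ⊤} | OUT={d:4, e:5; rest ⊤}
  B9: | IN={d:4, e:5; rest ⊤} | OUT={c:4, d:4, e:5; rest ⊤}

Merge at B3: IN[B3] = OUT[B0] ⊔ OUT[B2] = {a: ⊤, b: ⊤, c: ⊤, d: ⊤, e: ⊤, f: ⊤}
Applying B3's transfer function to that IN value gives OUT[B3] (row B3 above).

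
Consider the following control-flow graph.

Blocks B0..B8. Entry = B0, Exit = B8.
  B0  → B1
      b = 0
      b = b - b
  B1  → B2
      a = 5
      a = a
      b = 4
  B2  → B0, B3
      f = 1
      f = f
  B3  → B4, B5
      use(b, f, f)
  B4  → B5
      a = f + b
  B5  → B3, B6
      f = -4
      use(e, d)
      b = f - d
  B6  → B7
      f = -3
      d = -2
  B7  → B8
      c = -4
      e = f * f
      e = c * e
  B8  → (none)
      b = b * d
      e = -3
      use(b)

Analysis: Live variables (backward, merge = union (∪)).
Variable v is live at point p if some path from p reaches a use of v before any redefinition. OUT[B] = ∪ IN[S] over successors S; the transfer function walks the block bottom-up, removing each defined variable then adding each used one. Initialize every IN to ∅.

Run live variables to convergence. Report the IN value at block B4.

Converged values:
  B0:  IN={d, e}  OUT={d, e}
  B1:  IN={d, e}  OUT={b, d, e}
  B2:  IN={b, d, e}  OUT={b, d, e, f}
  B3:  IN={b, d, e, f}  OUT={b, d, e, f}
  B4:  IN={b, d, e, f}  OUT={d, e}
  B5:  IN={d, e}  OUT={b, d, e, f}
  B6:  IN={b}  OUT={b, d, f}
  B7:  IN={b, d, f}  OUT={b, d}
  B8:  IN={b, d}  OUT={}

Merge at B4: OUT[B4] = IN[B5] = {d, e}
Applying B4's transfer function to that OUT value gives IN[B4] (row B4 above).

Answer: {b, d, e, f}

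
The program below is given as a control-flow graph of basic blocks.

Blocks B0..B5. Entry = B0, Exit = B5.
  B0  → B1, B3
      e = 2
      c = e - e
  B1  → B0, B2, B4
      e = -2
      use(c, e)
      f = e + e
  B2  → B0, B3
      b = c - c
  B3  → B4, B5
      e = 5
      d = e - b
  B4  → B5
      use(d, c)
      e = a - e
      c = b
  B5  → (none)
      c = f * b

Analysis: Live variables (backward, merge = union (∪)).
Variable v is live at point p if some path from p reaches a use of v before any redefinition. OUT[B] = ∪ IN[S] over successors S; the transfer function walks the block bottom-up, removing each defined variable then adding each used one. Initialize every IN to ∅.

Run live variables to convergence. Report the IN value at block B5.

Per-block solution:
  B0:  IN={a, b, d, f}  OUT={a, b, c, d, f}
  B1:  IN={a, b, c, d}  OUT={a, b, c, d, e, f}
  B2:  IN={a, c, d, f}  OUT={a, b, c, d, f}
  B3:  IN={a, b, c, f}  OUT={a, b, c, d, e, f}
  B4:  IN={a, b, c, d, e, f}  OUT={b, f}
  B5:  IN={b, f}  OUT={}

B5 is the boundary node: OUT[B5] = {}
Applying B5's transfer function to that OUT value gives IN[B5] (row B5 above).

Answer: {b, f}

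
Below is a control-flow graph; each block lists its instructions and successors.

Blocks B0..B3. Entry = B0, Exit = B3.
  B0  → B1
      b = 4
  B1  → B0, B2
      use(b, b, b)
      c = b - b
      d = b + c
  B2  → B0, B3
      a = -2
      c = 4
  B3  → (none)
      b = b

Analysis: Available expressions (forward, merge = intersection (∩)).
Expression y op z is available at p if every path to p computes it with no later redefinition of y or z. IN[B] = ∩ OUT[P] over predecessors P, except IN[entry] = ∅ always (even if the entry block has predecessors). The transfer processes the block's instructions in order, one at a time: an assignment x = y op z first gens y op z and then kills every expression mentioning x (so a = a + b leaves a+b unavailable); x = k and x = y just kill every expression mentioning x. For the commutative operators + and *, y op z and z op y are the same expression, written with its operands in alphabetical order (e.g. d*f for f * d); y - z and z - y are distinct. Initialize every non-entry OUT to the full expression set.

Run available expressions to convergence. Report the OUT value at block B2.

Answer: {b-b}

Derivation:
Converged values:
  B0:   IN={}   OUT={}
  B1:   IN={}   OUT={b+c, b-b}
  B2:   IN={b+c, b-b}   OUT={b-b}
  B3:   IN={b-b}   OUT={}

Merge at B2: IN[B2] = OUT[B1] = {b+c, b-b}
Applying B2's transfer function to that IN value gives OUT[B2] (row B2 above).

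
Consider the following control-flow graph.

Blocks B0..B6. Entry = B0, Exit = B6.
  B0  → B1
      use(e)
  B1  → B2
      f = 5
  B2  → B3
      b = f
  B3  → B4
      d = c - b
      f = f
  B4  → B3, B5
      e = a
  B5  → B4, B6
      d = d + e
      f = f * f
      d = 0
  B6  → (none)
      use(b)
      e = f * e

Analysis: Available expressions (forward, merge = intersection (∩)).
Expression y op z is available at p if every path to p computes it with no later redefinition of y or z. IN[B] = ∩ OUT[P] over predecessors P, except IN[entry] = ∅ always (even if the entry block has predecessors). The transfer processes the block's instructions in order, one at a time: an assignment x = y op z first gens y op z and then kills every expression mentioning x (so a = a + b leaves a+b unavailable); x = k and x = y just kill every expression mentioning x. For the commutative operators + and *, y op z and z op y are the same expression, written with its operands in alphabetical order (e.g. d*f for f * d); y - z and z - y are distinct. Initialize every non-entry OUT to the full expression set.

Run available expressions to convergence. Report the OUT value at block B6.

Answer: {c-b}

Trace:
Fixpoint table:
  B0:  IN={}  OUT={}
  B1:  IN={}  OUT={}
  B2:  IN={}  OUT={}
  B3:  IN={}  OUT={c-b}
  B4:  IN={c-b}  OUT={c-b}
  B5:  IN={c-b}  OUT={c-b}
  B6:  IN={c-b}  OUT={c-b}

Merge at B6: IN[B6] = OUT[B5] = {c-b}
Applying B6's transfer function to that IN value gives OUT[B6] (row B6 above).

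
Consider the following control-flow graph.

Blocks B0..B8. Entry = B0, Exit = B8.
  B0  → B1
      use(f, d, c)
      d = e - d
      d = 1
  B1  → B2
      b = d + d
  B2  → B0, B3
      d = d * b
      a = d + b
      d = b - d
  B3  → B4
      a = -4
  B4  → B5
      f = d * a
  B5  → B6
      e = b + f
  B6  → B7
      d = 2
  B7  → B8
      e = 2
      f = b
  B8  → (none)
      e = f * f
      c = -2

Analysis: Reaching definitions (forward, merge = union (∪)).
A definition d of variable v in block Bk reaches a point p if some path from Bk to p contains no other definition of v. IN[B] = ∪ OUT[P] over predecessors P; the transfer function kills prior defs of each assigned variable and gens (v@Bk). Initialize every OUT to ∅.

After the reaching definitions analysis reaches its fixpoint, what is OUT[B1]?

Answer: {a@B2, b@B1, d@B0}

Derivation:
Converged values:
  B0:  IN={a@B2, b@B1, d@B2}  OUT={a@B2, b@B1, d@B0}
  B1:  IN={a@B2, b@B1, d@B0}  OUT={a@B2, b@B1, d@B0}
  B2:  IN={a@B2, b@B1, d@B0}  OUT={a@B2, b@B1, d@B2}
  B3:  IN={a@B2, b@B1, d@B2}  OUT={a@B3, b@B1, d@B2}
  B4:  IN={a@B3, b@B1, d@B2}  OUT={a@B3, b@B1, d@B2, f@B4}
  B5:  IN={a@B3, b@B1, d@B2, f@B4}  OUT={a@B3, b@B1, d@B2, e@B5, f@B4}
  B6:  IN={a@B3, b@B1, d@B2, e@B5, f@B4}  OUT={a@B3, b@B1, d@B6, e@B5, f@B4}
  B7:  IN={a@B3, b@B1, d@B6, e@B5, f@B4}  OUT={a@B3, b@B1, d@B6, e@B7, f@B7}
  B8:  IN={a@B3, b@B1, d@B6, e@B7, f@B7}  OUT={a@B3, b@B1, c@B8, d@B6, e@B8, f@B7}

Merge at B1: IN[B1] = OUT[B0] = {a@B2, b@B1, d@B0}
Applying B1's transfer function to that IN value gives OUT[B1] (row B1 above).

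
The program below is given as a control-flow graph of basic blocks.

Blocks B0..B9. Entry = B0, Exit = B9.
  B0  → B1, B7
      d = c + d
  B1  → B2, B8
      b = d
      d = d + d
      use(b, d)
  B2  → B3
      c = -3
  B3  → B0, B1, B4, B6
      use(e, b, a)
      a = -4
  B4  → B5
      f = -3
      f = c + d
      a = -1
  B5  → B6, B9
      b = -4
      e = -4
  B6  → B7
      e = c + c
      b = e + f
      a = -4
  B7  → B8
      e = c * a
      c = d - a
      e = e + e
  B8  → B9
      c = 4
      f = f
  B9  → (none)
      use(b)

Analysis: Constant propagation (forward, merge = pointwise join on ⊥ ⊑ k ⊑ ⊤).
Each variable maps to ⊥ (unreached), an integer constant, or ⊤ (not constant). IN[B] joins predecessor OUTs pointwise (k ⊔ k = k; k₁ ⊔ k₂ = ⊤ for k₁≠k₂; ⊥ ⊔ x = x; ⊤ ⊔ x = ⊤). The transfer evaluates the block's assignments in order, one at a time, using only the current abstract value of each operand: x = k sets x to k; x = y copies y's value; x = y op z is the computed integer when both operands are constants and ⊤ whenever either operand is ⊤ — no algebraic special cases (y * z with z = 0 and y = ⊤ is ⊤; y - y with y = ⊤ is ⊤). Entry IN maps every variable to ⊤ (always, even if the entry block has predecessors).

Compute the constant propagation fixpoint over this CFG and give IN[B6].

Answer: {a: ⊤, b: ⊤, c: -3, d: ⊤, e: ⊤, f: ⊤}

Derivation:
Fixpoint table:
  B0: | IN=(all ⊤) | OUT=(all ⊤)
  B1: | IN=(all ⊤) | OUT=(all ⊤)
  B2: | IN=(all ⊤) | OUT={c:-3; rest ⊤}
  B3: | IN={c:-3; rest ⊤} | OUT={a:-4, c:-3; rest ⊤}
  B4: | IN={a:-4, c:-3; rest ⊤} | OUT={a:-1, c:-3; rest ⊤}
  B5: | IN={a:-1, c:-3; rest ⊤} | OUT={a:-1, b:-4, c:-3, e:-4; rest ⊤}
  B6: | IN={c:-3; rest ⊤} | OUT={a:-4, c:-3, e:-6; rest ⊤}
  B7: | IN=(all ⊤) | OUT=(all ⊤)
  B8: | IN=(all ⊤) | OUT={c:4; rest ⊤}
  B9: | IN=(all ⊤) | OUT=(all ⊤)

Merge at B6: IN[B6] = OUT[B3] ⊔ OUT[B5] = {a: ⊤, b: ⊤, c: -3, d: ⊤, e: ⊤, f: ⊤}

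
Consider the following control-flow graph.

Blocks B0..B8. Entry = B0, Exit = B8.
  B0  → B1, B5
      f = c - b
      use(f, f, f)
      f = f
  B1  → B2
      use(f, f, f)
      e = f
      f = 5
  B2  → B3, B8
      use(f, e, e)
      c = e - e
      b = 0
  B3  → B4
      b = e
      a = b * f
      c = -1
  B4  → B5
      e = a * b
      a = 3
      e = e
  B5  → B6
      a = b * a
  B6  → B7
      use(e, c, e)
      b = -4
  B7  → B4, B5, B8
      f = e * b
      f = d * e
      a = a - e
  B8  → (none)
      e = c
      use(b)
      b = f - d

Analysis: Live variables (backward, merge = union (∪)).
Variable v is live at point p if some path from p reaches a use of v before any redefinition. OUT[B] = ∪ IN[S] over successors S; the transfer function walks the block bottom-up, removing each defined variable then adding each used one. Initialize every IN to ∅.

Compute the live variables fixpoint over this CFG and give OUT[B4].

Answer: {a, b, c, d, e}

Derivation:
Fixpoint table:
  B0:   IN={a, b, c, d, e}   OUT={a, b, c, d, e, f}
  B1:   IN={d, f}   OUT={d, e, f}
  B2:   IN={d, e, f}   OUT={b, c, d, e, f}
  B3:   IN={d, e, f}   OUT={a, b, c, d}
  B4:   IN={a, b, c, d}   OUT={a, b, c, d, e}
  B5:   IN={a, b, c, d, e}   OUT={a, c, d, e}
  B6:   IN={a, c, d, e}   OUT={a, b, c, d, e}
  B7:   IN={a, b, c, d, e}   OUT={a, b, c, d, e, f}
  B8:   IN={b, c, d, f}   OUT={}

Merge at B4: OUT[B4] = IN[B5] = {a, b, c, d, e}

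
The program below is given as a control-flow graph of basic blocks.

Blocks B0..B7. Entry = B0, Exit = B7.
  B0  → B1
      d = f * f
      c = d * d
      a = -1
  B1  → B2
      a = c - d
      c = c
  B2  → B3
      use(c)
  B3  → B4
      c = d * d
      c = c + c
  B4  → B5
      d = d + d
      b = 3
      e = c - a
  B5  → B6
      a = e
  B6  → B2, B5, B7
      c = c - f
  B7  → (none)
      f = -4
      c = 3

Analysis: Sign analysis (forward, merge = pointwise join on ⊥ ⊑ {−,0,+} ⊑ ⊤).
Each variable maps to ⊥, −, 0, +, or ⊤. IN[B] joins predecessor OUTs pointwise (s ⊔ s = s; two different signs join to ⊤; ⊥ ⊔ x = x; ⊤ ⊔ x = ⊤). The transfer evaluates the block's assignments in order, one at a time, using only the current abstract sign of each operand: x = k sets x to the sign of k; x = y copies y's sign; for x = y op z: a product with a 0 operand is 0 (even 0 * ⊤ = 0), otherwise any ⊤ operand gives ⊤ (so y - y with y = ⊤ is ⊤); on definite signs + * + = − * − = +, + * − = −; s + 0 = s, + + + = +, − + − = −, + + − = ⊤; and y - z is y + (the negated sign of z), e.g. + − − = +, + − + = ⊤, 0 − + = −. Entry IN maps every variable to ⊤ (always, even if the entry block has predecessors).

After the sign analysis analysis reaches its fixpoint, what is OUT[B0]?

Converged values:
  B0: | IN=(all ⊤) | OUT={a:-; rest ⊤}
  B1: | IN={a:-; rest ⊤} | OUT=(all ⊤)
  B2: | IN=(all ⊤) | OUT=(all ⊤)
  B3: | IN=(all ⊤) | OUT=(all ⊤)
  B4: | IN=(all ⊤) | OUT={b:+; rest ⊤}
  B5: | IN={b:+; rest ⊤} | OUT={b:+; rest ⊤}
  B6: | IN={b:+; rest ⊤} | OUT={b:+; rest ⊤}
  B7: | IN={b:+; rest ⊤} | OUT={b:+, c:+, f:-; rest ⊤}

B0 is the boundary node: IN[B0] = {a: ⊤, b: ⊤, c: ⊤, d: ⊤, e: ⊤, f: ⊤}
Applying B0's transfer function to that IN value gives OUT[B0] (row B0 above).

Answer: {a: -, b: ⊤, c: ⊤, d: ⊤, e: ⊤, f: ⊤}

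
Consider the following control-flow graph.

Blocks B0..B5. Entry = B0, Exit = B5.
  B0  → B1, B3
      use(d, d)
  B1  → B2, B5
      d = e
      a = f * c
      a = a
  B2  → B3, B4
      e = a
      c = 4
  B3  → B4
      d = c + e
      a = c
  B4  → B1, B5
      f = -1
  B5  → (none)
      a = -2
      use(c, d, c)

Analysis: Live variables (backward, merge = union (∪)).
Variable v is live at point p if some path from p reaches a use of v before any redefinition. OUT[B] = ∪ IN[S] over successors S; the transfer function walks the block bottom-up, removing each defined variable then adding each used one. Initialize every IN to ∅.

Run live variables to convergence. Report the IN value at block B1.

Converged values:
  B0:  IN={c, d, e, f}  OUT={c, e, f}
  B1:  IN={c, e, f}  OUT={a, c, d}
  B2:  IN={a, d}  OUT={c, d, e}
  B3:  IN={c, e}  OUT={c, d, e}
  B4:  IN={c, d, e}  OUT={c, d, e, f}
  B5:  IN={c, d}  OUT={}

Merge at B1: OUT[B1] = IN[B2] ⊔ IN[B5] = {a, c, d}
Applying B1's transfer function to that OUT value gives IN[B1] (row B1 above).

Answer: {c, e, f}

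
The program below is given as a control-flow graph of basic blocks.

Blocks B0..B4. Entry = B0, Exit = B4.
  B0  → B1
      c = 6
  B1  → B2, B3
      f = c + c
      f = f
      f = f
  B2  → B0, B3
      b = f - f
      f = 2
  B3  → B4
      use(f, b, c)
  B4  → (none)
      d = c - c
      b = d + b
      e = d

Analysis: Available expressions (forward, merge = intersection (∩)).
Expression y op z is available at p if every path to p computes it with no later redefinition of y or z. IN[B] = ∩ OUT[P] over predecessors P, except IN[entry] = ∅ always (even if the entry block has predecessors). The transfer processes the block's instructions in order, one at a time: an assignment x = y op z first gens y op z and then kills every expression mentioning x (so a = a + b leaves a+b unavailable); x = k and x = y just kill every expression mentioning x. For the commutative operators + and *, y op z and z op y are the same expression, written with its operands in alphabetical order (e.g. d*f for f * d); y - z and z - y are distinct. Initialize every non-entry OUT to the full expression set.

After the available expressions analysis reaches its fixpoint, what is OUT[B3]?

Answer: {c+c}

Trace:
Fixpoint table:
  B0:  IN={}  OUT={}
  B1:  IN={}  OUT={c+c}
  B2:  IN={c+c}  OUT={c+c}
  B3:  IN={c+c}  OUT={c+c}
  B4:  IN={c+c}  OUT={c+c, c-c}

Merge at B3: IN[B3] = OUT[B1] ∩ OUT[B2] = {c+c}
Applying B3's transfer function to that IN value gives OUT[B3] (row B3 above).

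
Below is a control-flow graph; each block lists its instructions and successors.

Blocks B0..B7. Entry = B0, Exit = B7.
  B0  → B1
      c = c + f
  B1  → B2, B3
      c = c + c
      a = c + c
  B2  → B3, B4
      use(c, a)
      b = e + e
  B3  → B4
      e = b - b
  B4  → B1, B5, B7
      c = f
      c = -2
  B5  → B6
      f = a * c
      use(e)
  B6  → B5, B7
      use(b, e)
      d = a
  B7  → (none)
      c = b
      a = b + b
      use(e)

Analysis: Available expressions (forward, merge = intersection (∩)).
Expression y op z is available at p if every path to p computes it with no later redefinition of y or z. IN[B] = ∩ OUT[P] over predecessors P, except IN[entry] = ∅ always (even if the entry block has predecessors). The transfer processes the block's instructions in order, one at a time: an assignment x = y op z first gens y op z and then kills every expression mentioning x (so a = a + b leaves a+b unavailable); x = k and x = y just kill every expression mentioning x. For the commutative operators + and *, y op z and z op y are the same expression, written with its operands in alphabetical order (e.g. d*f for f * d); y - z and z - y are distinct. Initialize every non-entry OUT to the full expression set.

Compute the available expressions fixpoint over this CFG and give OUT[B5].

Fixpoint table:
  B0:   IN={}   OUT={}
  B1:   IN={}   OUT={c+c}
  B2:   IN={c+c}   OUT={c+c, e+e}
  B3:   IN={c+c}   OUT={b-b, c+c}
  B4:   IN={c+c}   OUT={}
  B5:   IN={}   OUT={a*c}
  B6:   IN={a*c}   OUT={a*c}
  B7:   IN={}   OUT={b+b}

Merge at B5: IN[B5] = OUT[B4] ∩ OUT[B6] = {}
Applying B5's transfer function to that IN value gives OUT[B5] (row B5 above).

Answer: {a*c}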